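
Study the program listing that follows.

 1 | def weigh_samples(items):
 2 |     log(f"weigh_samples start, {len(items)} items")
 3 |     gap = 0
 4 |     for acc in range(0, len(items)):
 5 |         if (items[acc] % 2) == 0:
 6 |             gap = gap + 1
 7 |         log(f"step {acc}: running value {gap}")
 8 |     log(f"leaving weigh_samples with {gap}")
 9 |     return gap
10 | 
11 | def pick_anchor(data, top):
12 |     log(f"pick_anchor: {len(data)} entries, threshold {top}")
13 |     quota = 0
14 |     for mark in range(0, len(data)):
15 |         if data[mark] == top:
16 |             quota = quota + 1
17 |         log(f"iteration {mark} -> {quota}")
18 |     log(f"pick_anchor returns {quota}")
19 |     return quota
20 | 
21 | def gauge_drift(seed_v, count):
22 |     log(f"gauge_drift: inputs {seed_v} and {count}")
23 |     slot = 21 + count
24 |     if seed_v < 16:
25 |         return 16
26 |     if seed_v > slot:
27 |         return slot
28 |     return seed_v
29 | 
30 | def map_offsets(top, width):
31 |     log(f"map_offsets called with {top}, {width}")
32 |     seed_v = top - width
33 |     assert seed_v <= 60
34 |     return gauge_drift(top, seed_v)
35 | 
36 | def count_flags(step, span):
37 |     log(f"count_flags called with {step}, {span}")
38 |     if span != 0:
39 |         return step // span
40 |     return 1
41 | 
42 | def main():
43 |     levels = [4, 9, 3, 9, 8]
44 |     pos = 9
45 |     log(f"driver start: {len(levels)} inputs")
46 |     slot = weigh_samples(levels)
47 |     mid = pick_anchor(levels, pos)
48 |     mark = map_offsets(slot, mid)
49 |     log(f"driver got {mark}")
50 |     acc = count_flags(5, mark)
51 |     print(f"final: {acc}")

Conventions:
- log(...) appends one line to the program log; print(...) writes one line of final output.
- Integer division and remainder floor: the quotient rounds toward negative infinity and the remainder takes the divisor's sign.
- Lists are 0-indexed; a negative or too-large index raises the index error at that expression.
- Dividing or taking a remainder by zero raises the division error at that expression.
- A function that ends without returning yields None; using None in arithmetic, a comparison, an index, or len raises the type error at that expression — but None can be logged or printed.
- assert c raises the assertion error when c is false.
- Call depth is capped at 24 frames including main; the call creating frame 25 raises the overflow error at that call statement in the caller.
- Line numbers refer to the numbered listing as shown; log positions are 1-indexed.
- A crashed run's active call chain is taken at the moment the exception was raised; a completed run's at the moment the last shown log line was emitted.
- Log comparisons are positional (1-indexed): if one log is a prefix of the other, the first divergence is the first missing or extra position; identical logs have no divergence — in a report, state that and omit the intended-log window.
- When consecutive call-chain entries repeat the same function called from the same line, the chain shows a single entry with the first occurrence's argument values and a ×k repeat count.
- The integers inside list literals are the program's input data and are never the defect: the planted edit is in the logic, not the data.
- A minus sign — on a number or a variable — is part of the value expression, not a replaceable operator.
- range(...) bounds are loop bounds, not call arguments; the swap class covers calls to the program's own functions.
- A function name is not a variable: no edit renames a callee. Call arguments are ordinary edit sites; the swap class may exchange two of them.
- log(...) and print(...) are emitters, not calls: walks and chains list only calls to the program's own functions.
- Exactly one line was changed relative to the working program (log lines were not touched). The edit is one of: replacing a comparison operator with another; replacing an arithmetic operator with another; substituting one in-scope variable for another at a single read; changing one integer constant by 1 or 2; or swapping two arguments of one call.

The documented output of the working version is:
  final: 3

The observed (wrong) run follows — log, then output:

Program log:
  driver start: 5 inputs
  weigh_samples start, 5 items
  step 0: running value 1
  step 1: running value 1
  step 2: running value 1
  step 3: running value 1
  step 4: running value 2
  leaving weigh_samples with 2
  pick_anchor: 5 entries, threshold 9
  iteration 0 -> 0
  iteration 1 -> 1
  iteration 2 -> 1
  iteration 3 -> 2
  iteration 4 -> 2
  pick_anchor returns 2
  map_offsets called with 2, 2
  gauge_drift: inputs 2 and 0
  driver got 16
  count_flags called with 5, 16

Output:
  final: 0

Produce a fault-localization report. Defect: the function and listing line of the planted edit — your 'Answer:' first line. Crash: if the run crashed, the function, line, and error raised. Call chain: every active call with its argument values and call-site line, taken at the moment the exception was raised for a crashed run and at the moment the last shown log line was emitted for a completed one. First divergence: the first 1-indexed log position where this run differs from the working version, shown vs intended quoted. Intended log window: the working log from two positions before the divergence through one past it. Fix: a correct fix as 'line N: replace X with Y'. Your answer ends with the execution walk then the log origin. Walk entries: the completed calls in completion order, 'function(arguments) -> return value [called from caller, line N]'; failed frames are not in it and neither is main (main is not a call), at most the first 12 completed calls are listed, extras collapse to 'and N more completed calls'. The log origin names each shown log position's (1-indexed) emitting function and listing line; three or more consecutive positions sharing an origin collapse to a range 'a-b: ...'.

Answer: the defect is in main at line 50.
The tell: Everything matches until log position 19, which reads 'count_flags called with 5, 16' in place of 'count_flags called with 16, 5'.
Call chain: main -> count_flags(5, 16) (called at line 50).
First divergence: position 19; shown 'count_flags called with 5, 16' vs intended 'count_flags called with 16, 5'.
Intended log window:
  17: gauge_drift: inputs 2 and 0
  18: driver got 16
  19: count_flags called with 16, 5
Execution walk:
  weigh_samples([4, 9, 3, 9, 8]) -> 2  [called from main, line 46]
  pick_anchor([4, 9, 3, 9, 8], 9) -> 2  [called from main, line 47]
  gauge_drift(2, 0) -> 16  [called from map_offsets, line 34]
  map_offsets(2, 2) -> 16  [called from main, line 48]
  count_flags(5, 16) -> 0  [called from main, line 50]
Log origins:
  1 — main, line 45
  2 — weigh_samples, line 2
  3-7 — weigh_samples, line 7
  8 — weigh_samples, line 8
  9 — pick_anchor, line 12
  10-14 — pick_anchor, line 17
  15 — pick_anchor, line 18
  16 — map_offsets, line 31
  17 — gauge_drift, line 22
  18 — main, line 49
  19 — count_flags, line 37
A correct fix: line 50: replace `count_flags(5, mark)` with `count_flags(mark, 5)`.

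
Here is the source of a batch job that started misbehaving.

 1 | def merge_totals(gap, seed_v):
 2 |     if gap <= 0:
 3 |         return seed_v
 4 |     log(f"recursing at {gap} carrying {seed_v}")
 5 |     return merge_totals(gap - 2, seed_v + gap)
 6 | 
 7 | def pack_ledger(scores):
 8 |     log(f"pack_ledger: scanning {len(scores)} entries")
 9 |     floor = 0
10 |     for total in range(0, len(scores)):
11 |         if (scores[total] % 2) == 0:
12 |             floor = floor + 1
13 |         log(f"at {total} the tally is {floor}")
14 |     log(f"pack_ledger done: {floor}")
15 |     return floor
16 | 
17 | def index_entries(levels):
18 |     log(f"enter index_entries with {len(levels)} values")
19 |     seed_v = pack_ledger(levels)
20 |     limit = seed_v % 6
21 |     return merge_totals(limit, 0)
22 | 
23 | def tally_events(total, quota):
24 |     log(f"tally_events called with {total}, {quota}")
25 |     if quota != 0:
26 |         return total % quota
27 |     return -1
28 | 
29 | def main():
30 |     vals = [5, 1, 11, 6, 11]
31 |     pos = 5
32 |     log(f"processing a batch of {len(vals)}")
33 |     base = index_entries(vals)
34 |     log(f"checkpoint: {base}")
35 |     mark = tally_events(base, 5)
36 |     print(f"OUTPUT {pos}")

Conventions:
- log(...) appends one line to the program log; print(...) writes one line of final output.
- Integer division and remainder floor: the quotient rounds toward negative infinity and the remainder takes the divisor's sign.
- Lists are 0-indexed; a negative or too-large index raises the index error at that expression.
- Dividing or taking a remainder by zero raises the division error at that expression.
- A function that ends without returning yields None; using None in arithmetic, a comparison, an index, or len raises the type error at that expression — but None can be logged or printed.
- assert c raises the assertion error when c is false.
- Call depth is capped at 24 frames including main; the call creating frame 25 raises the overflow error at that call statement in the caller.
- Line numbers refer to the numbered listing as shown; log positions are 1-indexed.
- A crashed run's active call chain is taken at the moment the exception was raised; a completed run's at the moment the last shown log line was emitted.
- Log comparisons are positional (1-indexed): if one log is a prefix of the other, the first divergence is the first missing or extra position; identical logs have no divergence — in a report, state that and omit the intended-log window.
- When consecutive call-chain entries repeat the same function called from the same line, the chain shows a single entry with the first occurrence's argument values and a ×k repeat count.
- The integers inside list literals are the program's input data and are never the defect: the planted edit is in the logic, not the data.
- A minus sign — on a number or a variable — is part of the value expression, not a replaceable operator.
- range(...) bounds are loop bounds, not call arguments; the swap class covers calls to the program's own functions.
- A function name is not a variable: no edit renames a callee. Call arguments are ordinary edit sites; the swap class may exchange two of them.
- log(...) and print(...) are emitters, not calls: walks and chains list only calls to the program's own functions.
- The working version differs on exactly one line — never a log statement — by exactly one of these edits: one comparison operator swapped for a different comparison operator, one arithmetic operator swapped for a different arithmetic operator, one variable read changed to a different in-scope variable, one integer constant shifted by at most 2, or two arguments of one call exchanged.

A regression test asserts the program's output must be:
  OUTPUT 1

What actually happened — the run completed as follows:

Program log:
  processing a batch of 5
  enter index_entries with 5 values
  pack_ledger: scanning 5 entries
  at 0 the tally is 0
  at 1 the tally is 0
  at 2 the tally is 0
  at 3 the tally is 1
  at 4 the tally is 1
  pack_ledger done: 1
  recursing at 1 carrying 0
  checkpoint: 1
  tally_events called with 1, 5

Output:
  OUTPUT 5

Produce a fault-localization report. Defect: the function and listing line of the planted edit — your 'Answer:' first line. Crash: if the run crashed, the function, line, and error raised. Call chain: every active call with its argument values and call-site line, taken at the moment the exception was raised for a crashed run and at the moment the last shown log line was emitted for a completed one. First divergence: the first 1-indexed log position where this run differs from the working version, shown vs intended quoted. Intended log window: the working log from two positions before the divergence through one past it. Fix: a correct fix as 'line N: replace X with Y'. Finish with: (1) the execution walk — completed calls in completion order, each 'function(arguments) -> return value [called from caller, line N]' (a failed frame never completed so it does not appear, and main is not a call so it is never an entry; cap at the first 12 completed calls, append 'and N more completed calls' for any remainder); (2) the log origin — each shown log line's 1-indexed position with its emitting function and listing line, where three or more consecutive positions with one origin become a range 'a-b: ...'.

Answer: the defect is in main at line 36.
Key observation: The logs agree in full; only the final output differs.
Call chain: main -> tally_events(1, 5) (called at line 35).
First divergence: none (the log streams are identical).
Execution walk:
  pack_ledger([5, 1, 11, 6, 11]) -> 1  [called from index_entries, line 19]
  merge_totals(-1, 1) -> 1  [called from merge_totals, line 5]
  merge_totals(1, 0) -> 1  [called from index_entries, line 21]
  index_entries([5, 1, 11, 6, 11]) -> 1  [called from main, line 33]
  tally_events(1, 5) -> 1  [called from main, line 35]
Log origin:
  1: from main, line 32
  2: from index_entries, line 18
  3: from pack_ledger, line 8
  4-8: from pack_ledger, line 13
  9: from pack_ledger, line 14
  10: from merge_totals, line 4
  11: from main, line 34
  12: from tally_events, line 24
A correct fix: line 36: replace `pos` with `mark`.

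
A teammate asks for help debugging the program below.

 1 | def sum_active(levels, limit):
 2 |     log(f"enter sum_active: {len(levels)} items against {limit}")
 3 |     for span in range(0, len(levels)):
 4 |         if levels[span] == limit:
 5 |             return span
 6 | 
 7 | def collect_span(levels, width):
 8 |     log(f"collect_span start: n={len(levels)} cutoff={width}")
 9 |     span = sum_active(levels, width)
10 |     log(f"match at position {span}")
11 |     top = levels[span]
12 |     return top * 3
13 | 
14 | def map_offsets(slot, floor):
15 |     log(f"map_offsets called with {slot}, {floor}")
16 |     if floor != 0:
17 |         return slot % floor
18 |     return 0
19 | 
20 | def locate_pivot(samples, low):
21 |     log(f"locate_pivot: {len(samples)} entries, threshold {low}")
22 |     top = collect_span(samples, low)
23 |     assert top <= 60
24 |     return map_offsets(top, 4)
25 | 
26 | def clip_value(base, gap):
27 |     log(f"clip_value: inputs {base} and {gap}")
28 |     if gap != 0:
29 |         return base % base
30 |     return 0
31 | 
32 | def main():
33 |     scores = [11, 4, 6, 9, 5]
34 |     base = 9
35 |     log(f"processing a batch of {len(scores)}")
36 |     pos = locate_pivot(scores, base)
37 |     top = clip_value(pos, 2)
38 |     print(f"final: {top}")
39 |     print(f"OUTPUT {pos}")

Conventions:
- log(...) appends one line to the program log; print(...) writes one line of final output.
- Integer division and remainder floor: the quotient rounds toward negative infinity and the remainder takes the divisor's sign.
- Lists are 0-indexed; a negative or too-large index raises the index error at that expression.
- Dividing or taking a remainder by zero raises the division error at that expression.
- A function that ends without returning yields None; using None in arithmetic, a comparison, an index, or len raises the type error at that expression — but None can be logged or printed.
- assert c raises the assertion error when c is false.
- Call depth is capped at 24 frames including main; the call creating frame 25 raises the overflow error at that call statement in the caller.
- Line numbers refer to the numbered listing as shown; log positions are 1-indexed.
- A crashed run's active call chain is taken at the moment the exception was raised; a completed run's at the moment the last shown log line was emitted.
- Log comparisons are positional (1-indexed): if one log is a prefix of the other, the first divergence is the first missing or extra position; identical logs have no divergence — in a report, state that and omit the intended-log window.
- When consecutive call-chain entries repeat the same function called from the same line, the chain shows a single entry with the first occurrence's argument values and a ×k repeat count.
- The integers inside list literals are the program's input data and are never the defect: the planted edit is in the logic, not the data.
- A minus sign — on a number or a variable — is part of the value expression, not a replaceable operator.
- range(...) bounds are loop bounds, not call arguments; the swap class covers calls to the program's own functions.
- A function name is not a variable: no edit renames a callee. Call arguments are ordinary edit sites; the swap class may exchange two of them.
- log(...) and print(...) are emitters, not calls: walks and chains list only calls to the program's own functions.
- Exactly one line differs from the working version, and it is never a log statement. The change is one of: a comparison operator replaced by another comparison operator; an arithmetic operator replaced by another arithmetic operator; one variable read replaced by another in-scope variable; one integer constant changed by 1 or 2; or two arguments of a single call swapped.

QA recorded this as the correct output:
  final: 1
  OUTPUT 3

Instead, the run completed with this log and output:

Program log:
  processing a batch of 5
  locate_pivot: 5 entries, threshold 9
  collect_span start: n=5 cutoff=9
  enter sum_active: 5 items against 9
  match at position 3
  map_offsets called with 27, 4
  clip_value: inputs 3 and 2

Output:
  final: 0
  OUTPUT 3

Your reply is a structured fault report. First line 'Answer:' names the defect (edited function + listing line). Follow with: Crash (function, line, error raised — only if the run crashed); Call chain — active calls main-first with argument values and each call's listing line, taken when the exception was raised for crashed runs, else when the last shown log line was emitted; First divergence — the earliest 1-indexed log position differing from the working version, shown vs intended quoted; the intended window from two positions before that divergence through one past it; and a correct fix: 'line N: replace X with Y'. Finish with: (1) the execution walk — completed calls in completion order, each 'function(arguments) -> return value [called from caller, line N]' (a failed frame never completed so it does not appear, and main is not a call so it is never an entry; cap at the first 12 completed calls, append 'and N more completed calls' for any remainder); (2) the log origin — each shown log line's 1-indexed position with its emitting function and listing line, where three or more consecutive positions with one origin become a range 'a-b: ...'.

Answer: the defect is in clip_value at line 29.
The tell: Log streams are identical — the defect surfaces only in the printed output.
Call chain: main -> clip_value(3, 2) (called at line 37).
First divergence: none (the log streams are identical).
Execution walk:
  sum_active([11, 4, 6, 9, 5], 9) -> 3  [called from collect_span, line 9]
  collect_span([11, 4, 6, 9, 5], 9) -> 27  [called from locate_pivot, line 22]
  map_offsets(27, 4) -> 3  [called from locate_pivot, line 24]
  locate_pivot([11, 4, 6, 9, 5], 9) -> 3  [called from main, line 36]
  clip_value(3, 2) -> 0  [called from main, line 37]
Origin of each log line:
  1: logged in main at line 35
  2: logged in locate_pivot at line 21
  3: logged in collect_span at line 8
  4: logged in sum_active at line 2
  5: logged in collect_span at line 10
  6: logged in map_offsets at line 15
  7: logged in clip_value at line 27
A correct fix: line 29: replace `base % base` with `base % gap`.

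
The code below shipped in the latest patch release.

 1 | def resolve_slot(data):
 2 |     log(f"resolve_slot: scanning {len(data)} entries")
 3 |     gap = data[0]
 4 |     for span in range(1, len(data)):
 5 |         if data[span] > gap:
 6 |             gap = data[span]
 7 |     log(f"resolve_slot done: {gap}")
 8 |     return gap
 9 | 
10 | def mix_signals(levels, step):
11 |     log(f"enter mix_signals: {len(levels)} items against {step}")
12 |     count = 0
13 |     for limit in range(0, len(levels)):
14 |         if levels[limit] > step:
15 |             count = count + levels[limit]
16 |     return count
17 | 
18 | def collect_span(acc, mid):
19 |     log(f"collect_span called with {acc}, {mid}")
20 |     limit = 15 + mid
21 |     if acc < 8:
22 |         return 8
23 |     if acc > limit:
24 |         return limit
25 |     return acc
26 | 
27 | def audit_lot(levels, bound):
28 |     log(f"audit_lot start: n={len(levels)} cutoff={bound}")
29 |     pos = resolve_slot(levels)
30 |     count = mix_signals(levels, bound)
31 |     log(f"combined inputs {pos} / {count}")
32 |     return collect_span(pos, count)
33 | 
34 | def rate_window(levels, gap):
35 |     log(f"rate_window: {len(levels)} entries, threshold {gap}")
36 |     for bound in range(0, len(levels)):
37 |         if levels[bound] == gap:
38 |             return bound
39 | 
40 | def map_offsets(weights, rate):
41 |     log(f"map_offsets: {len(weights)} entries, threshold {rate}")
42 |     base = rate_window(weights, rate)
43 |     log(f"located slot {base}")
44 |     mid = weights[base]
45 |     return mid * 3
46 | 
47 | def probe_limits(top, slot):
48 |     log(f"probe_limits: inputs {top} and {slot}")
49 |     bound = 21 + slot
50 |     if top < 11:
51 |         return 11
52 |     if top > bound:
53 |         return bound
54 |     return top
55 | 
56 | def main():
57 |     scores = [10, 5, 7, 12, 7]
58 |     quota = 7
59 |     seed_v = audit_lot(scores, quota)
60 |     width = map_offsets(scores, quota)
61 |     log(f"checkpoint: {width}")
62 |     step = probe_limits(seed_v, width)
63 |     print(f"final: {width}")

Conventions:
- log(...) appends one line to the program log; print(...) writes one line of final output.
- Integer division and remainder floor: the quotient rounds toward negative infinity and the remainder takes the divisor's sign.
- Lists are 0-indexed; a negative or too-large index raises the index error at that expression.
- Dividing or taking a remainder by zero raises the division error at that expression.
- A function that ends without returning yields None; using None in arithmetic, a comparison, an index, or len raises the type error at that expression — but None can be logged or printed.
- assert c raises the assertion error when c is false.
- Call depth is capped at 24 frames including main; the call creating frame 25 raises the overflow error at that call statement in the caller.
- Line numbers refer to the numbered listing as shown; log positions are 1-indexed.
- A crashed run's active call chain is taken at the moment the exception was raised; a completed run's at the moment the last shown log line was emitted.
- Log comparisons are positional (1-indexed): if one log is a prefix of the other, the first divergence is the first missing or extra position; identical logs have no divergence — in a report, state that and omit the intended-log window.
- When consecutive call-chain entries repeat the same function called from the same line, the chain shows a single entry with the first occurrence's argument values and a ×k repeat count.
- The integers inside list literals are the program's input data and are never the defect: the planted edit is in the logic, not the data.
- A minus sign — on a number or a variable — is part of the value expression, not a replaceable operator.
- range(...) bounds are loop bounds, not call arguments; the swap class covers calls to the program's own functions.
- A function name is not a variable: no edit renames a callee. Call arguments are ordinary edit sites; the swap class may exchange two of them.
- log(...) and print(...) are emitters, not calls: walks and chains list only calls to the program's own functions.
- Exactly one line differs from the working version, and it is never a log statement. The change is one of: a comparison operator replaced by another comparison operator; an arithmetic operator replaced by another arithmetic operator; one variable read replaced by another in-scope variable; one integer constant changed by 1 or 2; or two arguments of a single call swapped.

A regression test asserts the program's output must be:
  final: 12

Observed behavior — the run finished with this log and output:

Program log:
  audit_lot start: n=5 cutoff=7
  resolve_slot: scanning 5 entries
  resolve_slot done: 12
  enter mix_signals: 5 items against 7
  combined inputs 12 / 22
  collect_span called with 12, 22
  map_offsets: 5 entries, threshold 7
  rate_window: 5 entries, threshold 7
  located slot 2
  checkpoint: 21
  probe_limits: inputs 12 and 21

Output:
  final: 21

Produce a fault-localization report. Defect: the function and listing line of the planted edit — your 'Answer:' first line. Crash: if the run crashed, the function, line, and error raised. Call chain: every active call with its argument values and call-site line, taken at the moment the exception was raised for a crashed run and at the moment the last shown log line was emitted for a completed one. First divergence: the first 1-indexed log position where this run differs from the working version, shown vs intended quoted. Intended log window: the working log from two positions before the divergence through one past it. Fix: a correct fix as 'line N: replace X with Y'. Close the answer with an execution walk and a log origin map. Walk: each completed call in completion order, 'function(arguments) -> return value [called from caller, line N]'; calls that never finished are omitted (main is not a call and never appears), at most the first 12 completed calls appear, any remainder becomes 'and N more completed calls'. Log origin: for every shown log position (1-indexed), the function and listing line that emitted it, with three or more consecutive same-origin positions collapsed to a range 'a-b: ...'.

Answer: the defect is in main at line 63.
The tell: The logs agree in full; only the final output differs.
Call chain: main -> probe_limits(12, 21) (called at line 62).
First divergence: none; the two logs match at every position.
Execution walk:
  resolve_slot([10, 5, 7, 12, 7]) -> 12  [called from audit_lot, line 29]
  mix_signals([10, 5, 7, 12, 7], 7) -> 22  [called from audit_lot, line 30]
  collect_span(12, 22) -> 12  [called from audit_lot, line 32]
  audit_lot([10, 5, 7, 12, 7], 7) -> 12  [called from main, line 59]
  rate_window([10, 5, 7, 12, 7], 7) -> 2  [called from map_offsets, line 42]
  map_offsets([10, 5, 7, 12, 7], 7) -> 21  [called from main, line 60]
  probe_limits(12, 21) -> 12  [called from main, line 62]
Log origins:
  1: logged in audit_lot at line 28
  2: logged in resolve_slot at line 2
  3: logged in resolve_slot at line 7
  4: logged in mix_signals at line 11
  5: logged in audit_lot at line 31
  6: logged in collect_span at line 19
  7: logged in map_offsets at line 41
  8: logged in rate_window at line 35
  9: logged in map_offsets at line 43
  10: logged in main at line 61
  11: logged in probe_limits at line 48
A correct fix: line 63: replace `width` with `step`.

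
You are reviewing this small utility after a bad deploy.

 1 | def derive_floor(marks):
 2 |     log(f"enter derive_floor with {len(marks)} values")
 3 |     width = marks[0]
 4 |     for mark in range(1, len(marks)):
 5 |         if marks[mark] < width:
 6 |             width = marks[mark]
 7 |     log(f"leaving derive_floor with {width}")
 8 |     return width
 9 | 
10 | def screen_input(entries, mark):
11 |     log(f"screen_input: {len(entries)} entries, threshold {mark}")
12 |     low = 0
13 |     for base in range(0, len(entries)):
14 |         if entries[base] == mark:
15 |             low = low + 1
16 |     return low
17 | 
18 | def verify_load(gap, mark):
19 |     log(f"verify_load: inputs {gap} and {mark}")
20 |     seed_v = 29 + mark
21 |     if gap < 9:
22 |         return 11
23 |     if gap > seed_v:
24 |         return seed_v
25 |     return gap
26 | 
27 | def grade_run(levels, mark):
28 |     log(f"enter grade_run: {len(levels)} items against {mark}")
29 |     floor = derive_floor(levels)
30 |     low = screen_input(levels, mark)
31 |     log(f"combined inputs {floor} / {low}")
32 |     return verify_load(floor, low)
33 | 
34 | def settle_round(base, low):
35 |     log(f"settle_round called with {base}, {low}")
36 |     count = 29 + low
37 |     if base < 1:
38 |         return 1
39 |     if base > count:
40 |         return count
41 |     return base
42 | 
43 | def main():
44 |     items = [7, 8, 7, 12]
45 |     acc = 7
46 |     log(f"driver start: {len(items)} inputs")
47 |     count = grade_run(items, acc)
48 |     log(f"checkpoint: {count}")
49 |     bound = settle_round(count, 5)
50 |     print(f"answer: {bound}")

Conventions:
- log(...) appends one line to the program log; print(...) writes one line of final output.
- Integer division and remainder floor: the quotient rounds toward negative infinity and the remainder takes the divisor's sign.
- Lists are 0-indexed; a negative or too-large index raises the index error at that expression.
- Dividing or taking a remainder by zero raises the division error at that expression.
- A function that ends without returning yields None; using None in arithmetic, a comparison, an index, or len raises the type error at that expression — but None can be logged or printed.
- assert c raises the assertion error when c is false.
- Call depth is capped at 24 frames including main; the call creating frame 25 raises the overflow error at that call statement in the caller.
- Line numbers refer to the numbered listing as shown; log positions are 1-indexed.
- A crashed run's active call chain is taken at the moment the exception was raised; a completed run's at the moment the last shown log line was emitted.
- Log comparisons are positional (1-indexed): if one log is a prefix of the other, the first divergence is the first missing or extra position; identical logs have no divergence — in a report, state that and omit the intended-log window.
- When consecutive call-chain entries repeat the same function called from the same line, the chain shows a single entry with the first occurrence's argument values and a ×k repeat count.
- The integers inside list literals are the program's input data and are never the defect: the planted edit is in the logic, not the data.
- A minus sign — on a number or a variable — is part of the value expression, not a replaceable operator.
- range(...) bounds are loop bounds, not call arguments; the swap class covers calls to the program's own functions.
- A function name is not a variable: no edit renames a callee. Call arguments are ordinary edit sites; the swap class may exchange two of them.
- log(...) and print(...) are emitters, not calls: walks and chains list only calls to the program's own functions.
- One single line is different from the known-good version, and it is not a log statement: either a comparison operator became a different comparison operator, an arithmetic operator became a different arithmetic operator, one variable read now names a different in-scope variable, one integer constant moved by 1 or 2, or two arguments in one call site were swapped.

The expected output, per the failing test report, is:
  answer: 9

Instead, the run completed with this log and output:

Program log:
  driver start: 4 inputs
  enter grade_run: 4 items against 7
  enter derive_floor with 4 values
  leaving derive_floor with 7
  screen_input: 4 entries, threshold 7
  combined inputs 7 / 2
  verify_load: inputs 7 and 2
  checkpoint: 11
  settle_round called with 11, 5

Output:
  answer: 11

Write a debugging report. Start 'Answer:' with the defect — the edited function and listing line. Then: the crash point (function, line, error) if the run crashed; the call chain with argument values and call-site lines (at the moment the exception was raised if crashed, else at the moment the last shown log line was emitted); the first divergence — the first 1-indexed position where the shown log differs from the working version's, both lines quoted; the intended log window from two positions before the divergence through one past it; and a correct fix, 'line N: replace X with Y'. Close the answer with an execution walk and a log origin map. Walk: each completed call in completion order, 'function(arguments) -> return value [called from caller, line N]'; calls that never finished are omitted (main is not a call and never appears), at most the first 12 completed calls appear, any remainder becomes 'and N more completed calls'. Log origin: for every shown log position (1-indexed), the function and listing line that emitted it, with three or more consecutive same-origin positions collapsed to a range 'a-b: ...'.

Answer: the defect is in verify_load at line 22.
Core observation: At log position 8 the runs split — shown 'checkpoint: 11', but the working version logs 'checkpoint: 9'.
Call chain: main -> settle_round(11, 5) (called at line 49).
First divergence: position 8; shown 'checkpoint: 11' vs intended 'checkpoint: 9'.
Intended log window:
  6: combined inputs 7 / 2
  7: verify_load: inputs 7 and 2
  8: checkpoint: 9
  9: settle_round called with 9, 5
Execution walk:
  derive_floor([7, 8, 7, 12]) -> 7  [called from grade_run, line 29]
  screen_input([7, 8, 7, 12], 7) -> 2  [called from grade_run, line 30]
  verify_load(7, 2) -> 11  [called from grade_run, line 32]
  grade_run([7, 8, 7, 12], 7) -> 11  [called from main, line 47]
  settle_round(11, 5) -> 11  [called from main, line 49]
Origin of each log line:
  1 — main, line 46
  2 — grade_run, line 28
  3 — derive_floor, line 2
  4 — derive_floor, line 7
  5 — screen_input, line 11
  6 — grade_run, line 31
  7 — verify_load, line 19
  8 — main, line 48
  9 — settle_round, line 35
A correct fix: line 22: replace `11` with `9`.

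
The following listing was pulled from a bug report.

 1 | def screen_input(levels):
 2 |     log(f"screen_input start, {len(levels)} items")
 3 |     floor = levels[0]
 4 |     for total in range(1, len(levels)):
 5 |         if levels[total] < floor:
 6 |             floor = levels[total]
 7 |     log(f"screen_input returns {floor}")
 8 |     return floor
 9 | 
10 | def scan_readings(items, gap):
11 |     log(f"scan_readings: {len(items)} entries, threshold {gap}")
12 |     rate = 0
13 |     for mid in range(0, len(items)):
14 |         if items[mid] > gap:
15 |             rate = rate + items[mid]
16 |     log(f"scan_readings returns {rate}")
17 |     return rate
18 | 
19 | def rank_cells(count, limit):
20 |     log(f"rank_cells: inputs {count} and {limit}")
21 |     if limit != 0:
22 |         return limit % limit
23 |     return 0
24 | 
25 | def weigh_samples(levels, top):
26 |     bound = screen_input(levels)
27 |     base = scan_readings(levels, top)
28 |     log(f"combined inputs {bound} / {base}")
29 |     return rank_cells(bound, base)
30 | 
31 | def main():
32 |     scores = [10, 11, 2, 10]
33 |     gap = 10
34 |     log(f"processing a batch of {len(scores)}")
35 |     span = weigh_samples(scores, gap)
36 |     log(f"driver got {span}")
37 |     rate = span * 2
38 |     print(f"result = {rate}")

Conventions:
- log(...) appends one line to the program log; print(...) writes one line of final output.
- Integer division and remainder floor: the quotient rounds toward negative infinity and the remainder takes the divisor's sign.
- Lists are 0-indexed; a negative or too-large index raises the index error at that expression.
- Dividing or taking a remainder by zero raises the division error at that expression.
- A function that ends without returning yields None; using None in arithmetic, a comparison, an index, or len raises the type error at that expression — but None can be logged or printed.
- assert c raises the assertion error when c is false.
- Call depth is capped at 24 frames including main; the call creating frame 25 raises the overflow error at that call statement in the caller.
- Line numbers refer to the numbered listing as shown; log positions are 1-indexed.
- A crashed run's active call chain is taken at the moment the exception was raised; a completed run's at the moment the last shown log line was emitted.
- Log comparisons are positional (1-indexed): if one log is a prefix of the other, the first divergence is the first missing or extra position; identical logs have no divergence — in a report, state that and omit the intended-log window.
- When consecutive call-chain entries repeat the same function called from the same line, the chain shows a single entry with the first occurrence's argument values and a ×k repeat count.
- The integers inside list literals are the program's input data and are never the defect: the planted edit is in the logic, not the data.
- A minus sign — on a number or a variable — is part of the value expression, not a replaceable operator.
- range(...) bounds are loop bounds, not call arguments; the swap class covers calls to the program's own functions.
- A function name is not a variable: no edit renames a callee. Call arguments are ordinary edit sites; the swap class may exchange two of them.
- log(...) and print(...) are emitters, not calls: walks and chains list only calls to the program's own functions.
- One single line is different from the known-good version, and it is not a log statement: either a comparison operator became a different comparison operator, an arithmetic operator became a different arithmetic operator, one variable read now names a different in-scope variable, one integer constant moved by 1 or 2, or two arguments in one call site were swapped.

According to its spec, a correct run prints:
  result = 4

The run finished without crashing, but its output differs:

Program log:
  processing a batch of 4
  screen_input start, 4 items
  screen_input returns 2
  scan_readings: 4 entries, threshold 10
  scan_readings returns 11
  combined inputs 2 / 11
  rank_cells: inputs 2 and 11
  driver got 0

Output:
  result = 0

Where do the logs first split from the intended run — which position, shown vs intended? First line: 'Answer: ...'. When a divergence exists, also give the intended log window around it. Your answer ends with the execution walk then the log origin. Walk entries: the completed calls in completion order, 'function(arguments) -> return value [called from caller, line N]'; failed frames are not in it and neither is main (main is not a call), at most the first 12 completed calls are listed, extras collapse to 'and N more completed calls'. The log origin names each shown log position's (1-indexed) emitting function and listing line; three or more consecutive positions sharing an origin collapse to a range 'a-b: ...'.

Answer: position 8; shown 'driver got 0' vs intended 'driver got 2'.
Intended log window:
  6: combined inputs 2 / 11
  7: rank_cells: inputs 2 and 11
  8: driver got 2
Execution walk:
  screen_input([10, 11, 2, 10]) -> 2  [called from weigh_samples, line 26]
  scan_readings([10, 11, 2, 10], 10) -> 11  [called from weigh_samples, line 27]
  rank_cells(2, 11) -> 0  [called from weigh_samples, line 29]
  weigh_samples([10, 11, 2, 10], 10) -> 0  [called from main, line 35]
Log origins:
  1: logged in main at line 34
  2: logged in screen_input at line 2
  3: logged in screen_input at line 7
  4: logged in scan_readings at line 11
  5: logged in scan_readings at line 16
  6: logged in weigh_samples at line 28
  7: logged in rank_cells at line 20
  8: logged in main at line 36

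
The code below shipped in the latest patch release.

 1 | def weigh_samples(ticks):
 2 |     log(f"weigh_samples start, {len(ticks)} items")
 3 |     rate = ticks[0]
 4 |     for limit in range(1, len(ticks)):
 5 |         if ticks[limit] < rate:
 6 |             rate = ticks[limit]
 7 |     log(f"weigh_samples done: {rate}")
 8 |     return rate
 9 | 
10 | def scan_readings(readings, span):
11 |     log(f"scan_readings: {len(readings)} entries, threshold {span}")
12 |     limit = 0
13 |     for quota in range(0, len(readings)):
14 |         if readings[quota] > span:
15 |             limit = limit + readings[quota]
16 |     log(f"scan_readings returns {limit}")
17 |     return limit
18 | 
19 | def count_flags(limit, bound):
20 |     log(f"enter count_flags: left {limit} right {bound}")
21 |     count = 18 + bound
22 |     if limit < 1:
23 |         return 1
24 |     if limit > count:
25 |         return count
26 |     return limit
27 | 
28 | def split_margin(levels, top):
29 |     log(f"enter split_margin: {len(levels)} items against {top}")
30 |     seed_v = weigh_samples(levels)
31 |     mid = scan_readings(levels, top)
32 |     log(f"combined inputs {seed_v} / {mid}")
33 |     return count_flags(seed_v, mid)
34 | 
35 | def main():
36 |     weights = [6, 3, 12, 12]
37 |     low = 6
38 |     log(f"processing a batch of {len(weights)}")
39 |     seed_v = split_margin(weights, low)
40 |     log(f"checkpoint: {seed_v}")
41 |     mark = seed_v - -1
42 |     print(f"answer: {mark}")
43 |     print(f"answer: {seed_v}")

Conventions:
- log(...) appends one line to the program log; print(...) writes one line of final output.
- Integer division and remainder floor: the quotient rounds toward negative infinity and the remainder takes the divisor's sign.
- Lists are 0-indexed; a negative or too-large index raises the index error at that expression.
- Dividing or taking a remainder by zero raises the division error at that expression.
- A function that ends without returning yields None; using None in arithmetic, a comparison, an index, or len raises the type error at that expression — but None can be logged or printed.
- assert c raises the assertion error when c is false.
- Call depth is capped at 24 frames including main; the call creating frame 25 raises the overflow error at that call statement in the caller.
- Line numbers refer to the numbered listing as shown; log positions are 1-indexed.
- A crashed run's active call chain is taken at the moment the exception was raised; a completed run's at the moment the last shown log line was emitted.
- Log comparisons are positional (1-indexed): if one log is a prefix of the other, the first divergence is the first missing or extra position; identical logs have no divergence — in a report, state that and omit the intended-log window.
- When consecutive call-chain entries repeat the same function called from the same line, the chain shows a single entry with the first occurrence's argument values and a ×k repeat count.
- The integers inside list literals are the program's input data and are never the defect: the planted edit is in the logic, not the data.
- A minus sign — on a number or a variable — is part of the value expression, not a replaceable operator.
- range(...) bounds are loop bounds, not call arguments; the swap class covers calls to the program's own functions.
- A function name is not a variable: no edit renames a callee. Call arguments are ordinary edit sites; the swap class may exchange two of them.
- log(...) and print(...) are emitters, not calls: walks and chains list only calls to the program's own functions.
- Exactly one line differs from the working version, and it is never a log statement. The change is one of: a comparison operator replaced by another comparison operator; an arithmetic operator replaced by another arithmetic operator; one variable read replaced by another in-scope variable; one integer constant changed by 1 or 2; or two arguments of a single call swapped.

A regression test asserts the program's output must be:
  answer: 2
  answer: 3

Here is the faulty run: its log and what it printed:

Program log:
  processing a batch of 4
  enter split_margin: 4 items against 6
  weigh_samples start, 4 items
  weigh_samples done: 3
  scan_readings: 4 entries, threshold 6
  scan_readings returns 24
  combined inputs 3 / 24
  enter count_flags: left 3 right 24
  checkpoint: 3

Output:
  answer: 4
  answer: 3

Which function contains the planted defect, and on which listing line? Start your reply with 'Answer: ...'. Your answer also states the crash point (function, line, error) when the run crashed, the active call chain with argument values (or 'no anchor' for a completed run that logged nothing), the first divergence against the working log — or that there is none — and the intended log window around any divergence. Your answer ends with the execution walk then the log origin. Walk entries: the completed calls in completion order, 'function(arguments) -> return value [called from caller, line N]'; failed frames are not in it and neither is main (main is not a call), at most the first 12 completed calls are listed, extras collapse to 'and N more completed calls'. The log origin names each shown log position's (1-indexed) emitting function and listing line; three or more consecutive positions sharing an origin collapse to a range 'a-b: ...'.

Answer: the defect is in main at line 41.
Key fact: The logs agree in full; only the final output differs.
Call chain: main.
First divergence: there is none — every log position agrees.
Execution walk:
  weigh_samples([6, 3, 12, 12]) -> 3  [called from split_margin, line 30]
  scan_readings([6, 3, 12, 12], 6) -> 24  [called from split_margin, line 31]
  count_flags(3, 24) -> 3  [called from split_margin, line 33]
  split_margin([6, 3, 12, 12], 6) -> 3  [called from main, line 39]
Origin of each log line:
  1: logged in main at line 38
  2: logged in split_margin at line 29
  3: logged in weigh_samples at line 2
  4: logged in weigh_samples at line 7
  5: logged in scan_readings at line 11
  6: logged in scan_readings at line 16
  7: logged in split_margin at line 32
  8: logged in count_flags at line 20
  9: logged in main at line 40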